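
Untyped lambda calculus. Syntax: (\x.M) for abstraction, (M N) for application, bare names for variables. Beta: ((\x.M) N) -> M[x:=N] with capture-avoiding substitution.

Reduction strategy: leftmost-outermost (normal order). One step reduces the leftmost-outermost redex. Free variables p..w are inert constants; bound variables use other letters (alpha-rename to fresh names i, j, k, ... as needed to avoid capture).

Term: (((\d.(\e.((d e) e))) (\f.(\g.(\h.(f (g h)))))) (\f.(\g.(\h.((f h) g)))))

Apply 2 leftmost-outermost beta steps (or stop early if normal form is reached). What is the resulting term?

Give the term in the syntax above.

Step 0: (((\d.(\e.((d e) e))) (\f.(\g.(\h.(f (g h)))))) (\f.(\g.(\h.((f h) g)))))
Step 1: ((\e.(((\f.(\g.(\h.(f (g h))))) e) e)) (\f.(\g.(\h.((f h) g)))))
Step 2: (((\f.(\g.(\h.(f (g h))))) (\f.(\g.(\h.((f h) g))))) (\f.(\g.(\h.((f h) g)))))

Answer: (((\f.(\g.(\h.(f (g h))))) (\f.(\g.(\h.((f h) g))))) (\f.(\g.(\h.((f h) g)))))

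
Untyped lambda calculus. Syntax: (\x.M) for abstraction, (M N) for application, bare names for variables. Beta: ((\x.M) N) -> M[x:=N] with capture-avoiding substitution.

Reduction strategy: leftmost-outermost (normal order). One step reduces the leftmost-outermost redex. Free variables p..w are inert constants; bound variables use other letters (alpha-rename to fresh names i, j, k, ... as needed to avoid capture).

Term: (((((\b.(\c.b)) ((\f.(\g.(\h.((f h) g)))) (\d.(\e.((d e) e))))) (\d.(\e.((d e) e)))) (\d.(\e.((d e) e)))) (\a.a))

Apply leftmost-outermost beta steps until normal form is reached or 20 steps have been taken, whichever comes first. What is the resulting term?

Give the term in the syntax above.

Answer: (\e.((e e) e))

Derivation:
Step 0: (((((\b.(\c.b)) ((\f.(\g.(\h.((f h) g)))) (\d.(\e.((d e) e))))) (\d.(\e.((d e) e)))) (\d.(\e.((d e) e)))) (\a.a))
Step 1: ((((\c.((\f.(\g.(\h.((f h) g)))) (\d.(\e.((d e) e))))) (\d.(\e.((d e) e)))) (\d.(\e.((d e) e)))) (\a.a))
Step 2: ((((\f.(\g.(\h.((f h) g)))) (\d.(\e.((d e) e)))) (\d.(\e.((d e) e)))) (\a.a))
Step 3: (((\g.(\h.(((\d.(\e.((d e) e))) h) g))) (\d.(\e.((d e) e)))) (\a.a))
Step 4: ((\h.(((\d.(\e.((d e) e))) h) (\d.(\e.((d e) e))))) (\a.a))
Step 5: (((\d.(\e.((d e) e))) (\a.a)) (\d.(\e.((d e) e))))
Step 6: ((\e.(((\a.a) e) e)) (\d.(\e.((d e) e))))
Step 7: (((\a.a) (\d.(\e.((d e) e)))) (\d.(\e.((d e) e))))
Step 8: ((\d.(\e.((d e) e))) (\d.(\e.((d e) e))))
Step 9: (\e.(((\d.(\e.((d e) e))) e) e))
Step 10: (\e.((\i.((e i) i)) e))
Step 11: (\e.((e e) e))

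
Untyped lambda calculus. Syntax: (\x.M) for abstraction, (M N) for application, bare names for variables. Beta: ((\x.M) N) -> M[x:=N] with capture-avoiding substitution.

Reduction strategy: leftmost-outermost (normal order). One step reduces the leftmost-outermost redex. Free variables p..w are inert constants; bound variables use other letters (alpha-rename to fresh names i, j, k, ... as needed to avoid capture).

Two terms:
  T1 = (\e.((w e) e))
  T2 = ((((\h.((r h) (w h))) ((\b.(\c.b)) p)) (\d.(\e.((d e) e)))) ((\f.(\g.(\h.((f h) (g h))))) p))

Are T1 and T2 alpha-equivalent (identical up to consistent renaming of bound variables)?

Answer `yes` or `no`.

Term 1: (\e.((w e) e))
Term 2: ((((\h.((r h) (w h))) ((\b.(\c.b)) p)) (\d.(\e.((d e) e)))) ((\f.(\g.(\h.((f h) (g h))))) p))
Alpha-equivalence: compare structure up to binder renaming.
Result: False

Answer: no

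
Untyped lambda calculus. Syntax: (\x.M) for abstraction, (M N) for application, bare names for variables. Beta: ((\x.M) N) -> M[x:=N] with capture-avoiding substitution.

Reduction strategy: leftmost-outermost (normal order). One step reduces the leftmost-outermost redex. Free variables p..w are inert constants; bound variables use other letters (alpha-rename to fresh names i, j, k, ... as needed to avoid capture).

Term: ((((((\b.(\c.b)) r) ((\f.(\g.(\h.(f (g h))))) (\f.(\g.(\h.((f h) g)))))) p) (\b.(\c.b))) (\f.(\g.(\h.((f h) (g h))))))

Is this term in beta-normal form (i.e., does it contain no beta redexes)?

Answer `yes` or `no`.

Answer: no

Derivation:
Term: ((((((\b.(\c.b)) r) ((\f.(\g.(\h.(f (g h))))) (\f.(\g.(\h.((f h) g)))))) p) (\b.(\c.b))) (\f.(\g.(\h.((f h) (g h))))))
Found 2 beta redex(es).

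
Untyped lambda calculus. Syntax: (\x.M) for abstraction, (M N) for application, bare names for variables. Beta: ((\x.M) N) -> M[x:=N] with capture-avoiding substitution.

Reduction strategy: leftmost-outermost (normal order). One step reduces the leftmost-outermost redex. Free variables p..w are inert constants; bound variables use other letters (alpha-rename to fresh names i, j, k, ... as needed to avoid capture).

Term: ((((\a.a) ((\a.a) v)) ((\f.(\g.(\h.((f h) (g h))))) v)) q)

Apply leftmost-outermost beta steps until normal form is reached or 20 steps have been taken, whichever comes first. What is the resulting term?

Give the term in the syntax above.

Answer: ((v (\g.(\h.((v h) (g h))))) q)

Derivation:
Step 0: ((((\a.a) ((\a.a) v)) ((\f.(\g.(\h.((f h) (g h))))) v)) q)
Step 1: ((((\a.a) v) ((\f.(\g.(\h.((f h) (g h))))) v)) q)
Step 2: ((v ((\f.(\g.(\h.((f h) (g h))))) v)) q)
Step 3: ((v (\g.(\h.((v h) (g h))))) q)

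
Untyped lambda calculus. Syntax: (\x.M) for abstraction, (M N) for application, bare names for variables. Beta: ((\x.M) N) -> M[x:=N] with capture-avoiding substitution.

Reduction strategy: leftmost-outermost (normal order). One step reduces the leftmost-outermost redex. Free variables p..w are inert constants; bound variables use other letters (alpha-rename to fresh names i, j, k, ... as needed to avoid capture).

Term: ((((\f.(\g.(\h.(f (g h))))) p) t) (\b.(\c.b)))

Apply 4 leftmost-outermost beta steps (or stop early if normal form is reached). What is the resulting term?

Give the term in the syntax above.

Answer: (p (t (\b.(\c.b))))

Derivation:
Step 0: ((((\f.(\g.(\h.(f (g h))))) p) t) (\b.(\c.b)))
Step 1: (((\g.(\h.(p (g h)))) t) (\b.(\c.b)))
Step 2: ((\h.(p (t h))) (\b.(\c.b)))
Step 3: (p (t (\b.(\c.b))))
Step 4: (normal form reached)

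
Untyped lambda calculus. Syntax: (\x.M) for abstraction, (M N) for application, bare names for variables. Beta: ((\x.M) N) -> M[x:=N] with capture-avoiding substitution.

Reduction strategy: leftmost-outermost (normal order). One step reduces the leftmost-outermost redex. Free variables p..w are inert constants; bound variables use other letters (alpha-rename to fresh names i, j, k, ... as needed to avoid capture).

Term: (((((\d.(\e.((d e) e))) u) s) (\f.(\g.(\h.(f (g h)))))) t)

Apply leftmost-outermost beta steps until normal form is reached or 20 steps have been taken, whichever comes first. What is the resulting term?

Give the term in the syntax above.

Step 0: (((((\d.(\e.((d e) e))) u) s) (\f.(\g.(\h.(f (g h)))))) t)
Step 1: ((((\e.((u e) e)) s) (\f.(\g.(\h.(f (g h)))))) t)
Step 2: ((((u s) s) (\f.(\g.(\h.(f (g h)))))) t)

Answer: ((((u s) s) (\f.(\g.(\h.(f (g h)))))) t)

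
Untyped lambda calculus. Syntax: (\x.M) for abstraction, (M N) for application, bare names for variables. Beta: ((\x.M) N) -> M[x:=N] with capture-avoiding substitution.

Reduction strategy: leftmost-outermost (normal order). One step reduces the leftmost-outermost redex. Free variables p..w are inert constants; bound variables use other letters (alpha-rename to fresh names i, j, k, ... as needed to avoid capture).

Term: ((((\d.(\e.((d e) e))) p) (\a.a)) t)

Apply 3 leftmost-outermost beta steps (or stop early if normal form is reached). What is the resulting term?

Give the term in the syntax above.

Answer: (((p (\a.a)) (\a.a)) t)

Derivation:
Step 0: ((((\d.(\e.((d e) e))) p) (\a.a)) t)
Step 1: (((\e.((p e) e)) (\a.a)) t)
Step 2: (((p (\a.a)) (\a.a)) t)
Step 3: (normal form reached)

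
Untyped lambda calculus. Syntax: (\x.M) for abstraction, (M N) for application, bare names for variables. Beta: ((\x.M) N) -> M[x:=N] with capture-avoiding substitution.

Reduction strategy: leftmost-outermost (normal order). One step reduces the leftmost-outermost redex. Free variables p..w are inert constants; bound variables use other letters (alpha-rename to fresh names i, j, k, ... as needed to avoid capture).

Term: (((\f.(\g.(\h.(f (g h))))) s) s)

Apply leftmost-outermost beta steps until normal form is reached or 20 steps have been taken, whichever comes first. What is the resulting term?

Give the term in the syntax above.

Answer: (\h.(s (s h)))

Derivation:
Step 0: (((\f.(\g.(\h.(f (g h))))) s) s)
Step 1: ((\g.(\h.(s (g h)))) s)
Step 2: (\h.(s (s h)))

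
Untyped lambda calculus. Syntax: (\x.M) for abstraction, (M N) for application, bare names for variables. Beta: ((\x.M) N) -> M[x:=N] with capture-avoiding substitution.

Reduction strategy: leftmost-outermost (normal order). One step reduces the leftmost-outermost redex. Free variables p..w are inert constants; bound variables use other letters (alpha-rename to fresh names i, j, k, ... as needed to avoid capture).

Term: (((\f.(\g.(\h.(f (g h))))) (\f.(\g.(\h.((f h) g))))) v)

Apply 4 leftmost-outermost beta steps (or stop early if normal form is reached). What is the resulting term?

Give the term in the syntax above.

Step 0: (((\f.(\g.(\h.(f (g h))))) (\f.(\g.(\h.((f h) g))))) v)
Step 1: ((\g.(\h.((\f.(\g.(\h.((f h) g)))) (g h)))) v)
Step 2: (\h.((\f.(\g.(\h.((f h) g)))) (v h)))
Step 3: (\h.(\g.(\i.(((v h) i) g))))
Step 4: (normal form reached)

Answer: (\h.(\g.(\i.(((v h) i) g))))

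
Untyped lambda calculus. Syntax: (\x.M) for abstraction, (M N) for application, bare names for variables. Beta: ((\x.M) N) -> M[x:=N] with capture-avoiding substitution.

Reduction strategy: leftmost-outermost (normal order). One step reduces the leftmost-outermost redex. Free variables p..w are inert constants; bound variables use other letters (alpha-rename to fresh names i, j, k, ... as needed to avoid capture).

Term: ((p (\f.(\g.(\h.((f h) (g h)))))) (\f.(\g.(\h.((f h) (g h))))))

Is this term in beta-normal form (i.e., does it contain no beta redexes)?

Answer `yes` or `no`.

Term: ((p (\f.(\g.(\h.((f h) (g h)))))) (\f.(\g.(\h.((f h) (g h))))))
No beta redexes found.

Answer: yes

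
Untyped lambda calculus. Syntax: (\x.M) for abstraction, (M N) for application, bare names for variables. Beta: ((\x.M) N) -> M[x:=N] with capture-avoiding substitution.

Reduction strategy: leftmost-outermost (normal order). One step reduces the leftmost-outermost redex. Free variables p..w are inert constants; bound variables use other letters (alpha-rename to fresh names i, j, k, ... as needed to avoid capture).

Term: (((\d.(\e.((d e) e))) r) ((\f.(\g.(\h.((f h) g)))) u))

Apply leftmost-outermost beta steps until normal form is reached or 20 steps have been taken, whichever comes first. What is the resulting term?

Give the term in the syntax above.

Answer: ((r (\g.(\h.((u h) g)))) (\g.(\h.((u h) g))))

Derivation:
Step 0: (((\d.(\e.((d e) e))) r) ((\f.(\g.(\h.((f h) g)))) u))
Step 1: ((\e.((r e) e)) ((\f.(\g.(\h.((f h) g)))) u))
Step 2: ((r ((\f.(\g.(\h.((f h) g)))) u)) ((\f.(\g.(\h.((f h) g)))) u))
Step 3: ((r (\g.(\h.((u h) g)))) ((\f.(\g.(\h.((f h) g)))) u))
Step 4: ((r (\g.(\h.((u h) g)))) (\g.(\h.((u h) g))))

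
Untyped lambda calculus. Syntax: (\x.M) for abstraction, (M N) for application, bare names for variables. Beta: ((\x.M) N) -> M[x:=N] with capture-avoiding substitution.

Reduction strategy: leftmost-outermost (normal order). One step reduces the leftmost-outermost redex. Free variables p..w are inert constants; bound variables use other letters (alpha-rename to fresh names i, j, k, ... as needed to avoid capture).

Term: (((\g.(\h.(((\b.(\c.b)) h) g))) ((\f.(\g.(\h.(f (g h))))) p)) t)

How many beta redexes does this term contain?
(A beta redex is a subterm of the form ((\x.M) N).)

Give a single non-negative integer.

Term: (((\g.(\h.(((\b.(\c.b)) h) g))) ((\f.(\g.(\h.(f (g h))))) p)) t)
  Redex: ((\g.(\h.(((\b.(\c.b)) h) g))) ((\f.(\g.(\h.(f (g h))))) p))
  Redex: ((\b.(\c.b)) h)
  Redex: ((\f.(\g.(\h.(f (g h))))) p)
Total redexes: 3

Answer: 3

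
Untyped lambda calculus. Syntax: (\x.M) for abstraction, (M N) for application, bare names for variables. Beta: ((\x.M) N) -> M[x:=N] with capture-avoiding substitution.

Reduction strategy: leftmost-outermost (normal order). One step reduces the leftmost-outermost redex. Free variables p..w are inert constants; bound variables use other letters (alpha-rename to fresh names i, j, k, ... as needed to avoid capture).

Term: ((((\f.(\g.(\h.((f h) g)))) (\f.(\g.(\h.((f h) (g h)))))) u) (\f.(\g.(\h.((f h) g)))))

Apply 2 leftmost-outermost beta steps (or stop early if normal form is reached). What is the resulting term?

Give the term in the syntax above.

Step 0: ((((\f.(\g.(\h.((f h) g)))) (\f.(\g.(\h.((f h) (g h)))))) u) (\f.(\g.(\h.((f h) g)))))
Step 1: (((\g.(\h.(((\f.(\g.(\h.((f h) (g h))))) h) g))) u) (\f.(\g.(\h.((f h) g)))))
Step 2: ((\h.(((\f.(\g.(\h.((f h) (g h))))) h) u)) (\f.(\g.(\h.((f h) g)))))

Answer: ((\h.(((\f.(\g.(\h.((f h) (g h))))) h) u)) (\f.(\g.(\h.((f h) g)))))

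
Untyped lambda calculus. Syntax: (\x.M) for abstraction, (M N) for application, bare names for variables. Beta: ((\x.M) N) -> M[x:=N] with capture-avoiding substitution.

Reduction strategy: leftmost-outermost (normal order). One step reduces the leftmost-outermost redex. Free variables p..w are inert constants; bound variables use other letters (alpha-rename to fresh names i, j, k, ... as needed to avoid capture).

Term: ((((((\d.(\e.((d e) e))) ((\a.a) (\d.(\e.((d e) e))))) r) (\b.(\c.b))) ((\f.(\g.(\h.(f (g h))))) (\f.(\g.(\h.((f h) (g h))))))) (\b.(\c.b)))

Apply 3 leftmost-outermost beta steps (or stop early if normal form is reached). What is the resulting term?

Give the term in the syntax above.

Step 0: ((((((\d.(\e.((d e) e))) ((\a.a) (\d.(\e.((d e) e))))) r) (\b.(\c.b))) ((\f.(\g.(\h.(f (g h))))) (\f.(\g.(\h.((f h) (g h))))))) (\b.(\c.b)))
Step 1: (((((\e.((((\a.a) (\d.(\e.((d e) e)))) e) e)) r) (\b.(\c.b))) ((\f.(\g.(\h.(f (g h))))) (\f.(\g.(\h.((f h) (g h))))))) (\b.(\c.b)))
Step 2: (((((((\a.a) (\d.(\e.((d e) e)))) r) r) (\b.(\c.b))) ((\f.(\g.(\h.(f (g h))))) (\f.(\g.(\h.((f h) (g h))))))) (\b.(\c.b)))
Step 3: ((((((\d.(\e.((d e) e))) r) r) (\b.(\c.b))) ((\f.(\g.(\h.(f (g h))))) (\f.(\g.(\h.((f h) (g h))))))) (\b.(\c.b)))

Answer: ((((((\d.(\e.((d e) e))) r) r) (\b.(\c.b))) ((\f.(\g.(\h.(f (g h))))) (\f.(\g.(\h.((f h) (g h))))))) (\b.(\c.b)))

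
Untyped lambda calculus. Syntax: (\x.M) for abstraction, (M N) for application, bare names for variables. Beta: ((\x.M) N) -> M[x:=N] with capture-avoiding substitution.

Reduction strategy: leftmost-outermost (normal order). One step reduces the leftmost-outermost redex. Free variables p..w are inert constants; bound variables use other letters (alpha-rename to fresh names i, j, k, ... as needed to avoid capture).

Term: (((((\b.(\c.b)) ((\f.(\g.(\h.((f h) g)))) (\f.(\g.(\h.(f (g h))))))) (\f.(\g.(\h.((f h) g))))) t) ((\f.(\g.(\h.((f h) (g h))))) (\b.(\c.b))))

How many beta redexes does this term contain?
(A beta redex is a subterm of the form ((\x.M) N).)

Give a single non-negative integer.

Answer: 3

Derivation:
Term: (((((\b.(\c.b)) ((\f.(\g.(\h.((f h) g)))) (\f.(\g.(\h.(f (g h))))))) (\f.(\g.(\h.((f h) g))))) t) ((\f.(\g.(\h.((f h) (g h))))) (\b.(\c.b))))
  Redex: ((\b.(\c.b)) ((\f.(\g.(\h.((f h) g)))) (\f.(\g.(\h.(f (g h)))))))
  Redex: ((\f.(\g.(\h.((f h) g)))) (\f.(\g.(\h.(f (g h))))))
  Redex: ((\f.(\g.(\h.((f h) (g h))))) (\b.(\c.b)))
Total redexes: 3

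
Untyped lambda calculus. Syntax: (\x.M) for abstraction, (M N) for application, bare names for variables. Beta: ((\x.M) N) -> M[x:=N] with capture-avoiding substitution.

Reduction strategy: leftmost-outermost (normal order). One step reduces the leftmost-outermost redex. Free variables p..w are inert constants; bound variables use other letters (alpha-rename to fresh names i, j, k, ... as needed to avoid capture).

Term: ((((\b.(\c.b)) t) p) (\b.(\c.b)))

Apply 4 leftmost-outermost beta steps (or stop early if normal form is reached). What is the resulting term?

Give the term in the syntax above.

Answer: (t (\b.(\c.b)))

Derivation:
Step 0: ((((\b.(\c.b)) t) p) (\b.(\c.b)))
Step 1: (((\c.t) p) (\b.(\c.b)))
Step 2: (t (\b.(\c.b)))
Step 3: (normal form reached)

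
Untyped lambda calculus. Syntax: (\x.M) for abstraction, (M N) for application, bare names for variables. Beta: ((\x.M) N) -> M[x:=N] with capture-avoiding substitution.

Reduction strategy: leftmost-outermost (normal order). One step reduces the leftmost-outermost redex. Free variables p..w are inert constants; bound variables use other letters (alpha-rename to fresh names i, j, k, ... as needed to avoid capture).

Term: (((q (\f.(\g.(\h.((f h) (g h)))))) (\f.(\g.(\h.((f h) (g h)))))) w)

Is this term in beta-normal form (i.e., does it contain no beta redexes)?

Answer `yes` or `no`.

Term: (((q (\f.(\g.(\h.((f h) (g h)))))) (\f.(\g.(\h.((f h) (g h)))))) w)
No beta redexes found.

Answer: yes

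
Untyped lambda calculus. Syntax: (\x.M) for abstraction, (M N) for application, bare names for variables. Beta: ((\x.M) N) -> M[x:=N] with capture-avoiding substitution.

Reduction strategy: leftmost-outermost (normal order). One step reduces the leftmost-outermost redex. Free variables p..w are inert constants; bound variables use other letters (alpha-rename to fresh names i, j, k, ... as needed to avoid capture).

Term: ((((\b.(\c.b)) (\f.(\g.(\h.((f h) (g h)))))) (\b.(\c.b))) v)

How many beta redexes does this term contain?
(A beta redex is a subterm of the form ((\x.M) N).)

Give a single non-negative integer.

Term: ((((\b.(\c.b)) (\f.(\g.(\h.((f h) (g h)))))) (\b.(\c.b))) v)
  Redex: ((\b.(\c.b)) (\f.(\g.(\h.((f h) (g h))))))
Total redexes: 1

Answer: 1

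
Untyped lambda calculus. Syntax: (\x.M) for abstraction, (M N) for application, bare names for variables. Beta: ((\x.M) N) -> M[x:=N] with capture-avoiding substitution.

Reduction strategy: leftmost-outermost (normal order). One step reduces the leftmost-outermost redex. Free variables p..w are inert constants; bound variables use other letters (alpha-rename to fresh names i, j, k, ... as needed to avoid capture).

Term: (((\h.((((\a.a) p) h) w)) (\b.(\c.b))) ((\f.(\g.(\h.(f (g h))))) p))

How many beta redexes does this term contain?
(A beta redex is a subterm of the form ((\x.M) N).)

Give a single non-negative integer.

Answer: 3

Derivation:
Term: (((\h.((((\a.a) p) h) w)) (\b.(\c.b))) ((\f.(\g.(\h.(f (g h))))) p))
  Redex: ((\h.((((\a.a) p) h) w)) (\b.(\c.b)))
  Redex: ((\a.a) p)
  Redex: ((\f.(\g.(\h.(f (g h))))) p)
Total redexes: 3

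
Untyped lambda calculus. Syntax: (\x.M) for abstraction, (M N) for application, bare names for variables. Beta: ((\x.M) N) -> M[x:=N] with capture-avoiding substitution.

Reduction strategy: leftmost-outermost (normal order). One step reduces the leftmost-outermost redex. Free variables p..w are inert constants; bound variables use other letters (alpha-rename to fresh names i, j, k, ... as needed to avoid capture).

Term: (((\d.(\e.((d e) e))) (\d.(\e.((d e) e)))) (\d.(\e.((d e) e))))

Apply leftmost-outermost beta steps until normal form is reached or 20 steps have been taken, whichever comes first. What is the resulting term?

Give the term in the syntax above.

Step 0: (((\d.(\e.((d e) e))) (\d.(\e.((d e) e)))) (\d.(\e.((d e) e))))
Step 1: ((\e.(((\d.(\e.((d e) e))) e) e)) (\d.(\e.((d e) e))))
Step 2: (((\d.(\e.((d e) e))) (\d.(\e.((d e) e)))) (\d.(\e.((d e) e))))
Step 3: ((\e.(((\d.(\e.((d e) e))) e) e)) (\d.(\e.((d e) e))))
Step 4: (((\d.(\e.((d e) e))) (\d.(\e.((d e) e)))) (\d.(\e.((d e) e))))
Step 5: ((\e.(((\d.(\e.((d e) e))) e) e)) (\d.(\e.((d e) e))))
Step 6: (((\d.(\e.((d e) e))) (\d.(\e.((d e) e)))) (\d.(\e.((d e) e))))
Step 7: ((\e.(((\d.(\e.((d e) e))) e) e)) (\d.(\e.((d e) e))))
Step 8: (((\d.(\e.((d e) e))) (\d.(\e.((d e) e)))) (\d.(\e.((d e) e))))
Step 9: ((\e.(((\d.(\e.((d e) e))) e) e)) (\d.(\e.((d e) e))))
Step 10: (((\d.(\e.((d e) e))) (\d.(\e.((d e) e)))) (\d.(\e.((d e) e))))
Step 11: ((\e.(((\d.(\e.((d e) e))) e) e)) (\d.(\e.((d e) e))))
Step 12: (((\d.(\e.((d e) e))) (\d.(\e.((d e) e)))) (\d.(\e.((d e) e))))
Step 13: ((\e.(((\d.(\e.((d e) e))) e) e)) (\d.(\e.((d e) e))))
Step 14: (((\d.(\e.((d e) e))) (\d.(\e.((d e) e)))) (\d.(\e.((d e) e))))
Step 15: ((\e.(((\d.(\e.((d e) e))) e) e)) (\d.(\e.((d e) e))))
Step 16: (((\d.(\e.((d e) e))) (\d.(\e.((d e) e)))) (\d.(\e.((d e) e))))
Step 17: ((\e.(((\d.(\e.((d e) e))) e) e)) (\d.(\e.((d e) e))))
Step 18: (((\d.(\e.((d e) e))) (\d.(\e.((d e) e)))) (\d.(\e.((d e) e))))
Step 19: ((\e.(((\d.(\e.((d e) e))) e) e)) (\d.(\e.((d e) e))))
Step 20: (((\d.(\e.((d e) e))) (\d.(\e.((d e) e)))) (\d.(\e.((d e) e))))

Answer: (((\d.(\e.((d e) e))) (\d.(\e.((d e) e)))) (\d.(\e.((d e) e))))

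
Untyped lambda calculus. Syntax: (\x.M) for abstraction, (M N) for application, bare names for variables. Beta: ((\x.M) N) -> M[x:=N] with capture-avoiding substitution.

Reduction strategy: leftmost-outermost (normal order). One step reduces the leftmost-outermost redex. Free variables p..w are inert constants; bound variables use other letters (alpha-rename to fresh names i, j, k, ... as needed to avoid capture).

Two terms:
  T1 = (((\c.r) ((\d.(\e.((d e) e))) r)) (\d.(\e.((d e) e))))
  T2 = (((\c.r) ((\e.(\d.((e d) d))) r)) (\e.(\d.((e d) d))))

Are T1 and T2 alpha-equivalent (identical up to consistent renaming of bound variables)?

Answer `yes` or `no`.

Term 1: (((\c.r) ((\d.(\e.((d e) e))) r)) (\d.(\e.((d e) e))))
Term 2: (((\c.r) ((\e.(\d.((e d) d))) r)) (\e.(\d.((e d) d))))
Alpha-equivalence: compare structure up to binder renaming.
Result: True

Answer: yes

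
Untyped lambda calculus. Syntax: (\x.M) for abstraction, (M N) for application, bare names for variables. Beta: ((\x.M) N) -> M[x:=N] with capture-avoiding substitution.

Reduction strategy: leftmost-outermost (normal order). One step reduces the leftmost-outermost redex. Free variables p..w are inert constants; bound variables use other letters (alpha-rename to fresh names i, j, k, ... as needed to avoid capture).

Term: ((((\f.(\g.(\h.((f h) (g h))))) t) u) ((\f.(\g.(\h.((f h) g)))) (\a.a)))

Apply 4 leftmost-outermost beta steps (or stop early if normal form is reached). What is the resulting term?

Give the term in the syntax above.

Step 0: ((((\f.(\g.(\h.((f h) (g h))))) t) u) ((\f.(\g.(\h.((f h) g)))) (\a.a)))
Step 1: (((\g.(\h.((t h) (g h)))) u) ((\f.(\g.(\h.((f h) g)))) (\a.a)))
Step 2: ((\h.((t h) (u h))) ((\f.(\g.(\h.((f h) g)))) (\a.a)))
Step 3: ((t ((\f.(\g.(\h.((f h) g)))) (\a.a))) (u ((\f.(\g.(\h.((f h) g)))) (\a.a))))
Step 4: ((t (\g.(\h.(((\a.a) h) g)))) (u ((\f.(\g.(\h.((f h) g)))) (\a.a))))

Answer: ((t (\g.(\h.(((\a.a) h) g)))) (u ((\f.(\g.(\h.((f h) g)))) (\a.a))))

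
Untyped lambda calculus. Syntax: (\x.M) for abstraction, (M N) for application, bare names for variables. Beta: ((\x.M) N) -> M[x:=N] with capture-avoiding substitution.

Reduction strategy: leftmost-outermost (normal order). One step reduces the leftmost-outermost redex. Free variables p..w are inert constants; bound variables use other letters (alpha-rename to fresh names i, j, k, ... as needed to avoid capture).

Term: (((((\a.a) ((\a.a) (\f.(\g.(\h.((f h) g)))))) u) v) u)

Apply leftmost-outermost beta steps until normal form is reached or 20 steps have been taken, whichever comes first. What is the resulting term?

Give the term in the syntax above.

Step 0: (((((\a.a) ((\a.a) (\f.(\g.(\h.((f h) g)))))) u) v) u)
Step 1: (((((\a.a) (\f.(\g.(\h.((f h) g))))) u) v) u)
Step 2: ((((\f.(\g.(\h.((f h) g)))) u) v) u)
Step 3: (((\g.(\h.((u h) g))) v) u)
Step 4: ((\h.((u h) v)) u)
Step 5: ((u u) v)

Answer: ((u u) v)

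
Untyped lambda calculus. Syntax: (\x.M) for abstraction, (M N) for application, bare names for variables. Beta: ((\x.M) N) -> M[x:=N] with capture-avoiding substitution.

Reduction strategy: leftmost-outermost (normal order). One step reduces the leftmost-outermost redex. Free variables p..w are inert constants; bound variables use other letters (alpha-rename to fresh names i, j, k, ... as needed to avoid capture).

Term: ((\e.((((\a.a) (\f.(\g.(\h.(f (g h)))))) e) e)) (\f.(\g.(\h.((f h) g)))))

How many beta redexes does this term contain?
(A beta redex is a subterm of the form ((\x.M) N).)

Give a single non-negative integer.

Answer: 2

Derivation:
Term: ((\e.((((\a.a) (\f.(\g.(\h.(f (g h)))))) e) e)) (\f.(\g.(\h.((f h) g)))))
  Redex: ((\e.((((\a.a) (\f.(\g.(\h.(f (g h)))))) e) e)) (\f.(\g.(\h.((f h) g)))))
  Redex: ((\a.a) (\f.(\g.(\h.(f (g h))))))
Total redexes: 2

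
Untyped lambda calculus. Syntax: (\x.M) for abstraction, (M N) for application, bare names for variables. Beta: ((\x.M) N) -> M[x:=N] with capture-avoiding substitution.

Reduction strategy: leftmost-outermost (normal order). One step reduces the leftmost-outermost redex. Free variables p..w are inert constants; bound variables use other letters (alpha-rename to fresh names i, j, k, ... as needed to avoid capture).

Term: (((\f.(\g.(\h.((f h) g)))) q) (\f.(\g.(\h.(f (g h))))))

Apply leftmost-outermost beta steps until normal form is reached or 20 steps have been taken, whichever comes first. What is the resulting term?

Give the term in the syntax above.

Step 0: (((\f.(\g.(\h.((f h) g)))) q) (\f.(\g.(\h.(f (g h))))))
Step 1: ((\g.(\h.((q h) g))) (\f.(\g.(\h.(f (g h))))))
Step 2: (\h.((q h) (\f.(\g.(\h.(f (g h)))))))

Answer: (\h.((q h) (\f.(\g.(\h.(f (g h)))))))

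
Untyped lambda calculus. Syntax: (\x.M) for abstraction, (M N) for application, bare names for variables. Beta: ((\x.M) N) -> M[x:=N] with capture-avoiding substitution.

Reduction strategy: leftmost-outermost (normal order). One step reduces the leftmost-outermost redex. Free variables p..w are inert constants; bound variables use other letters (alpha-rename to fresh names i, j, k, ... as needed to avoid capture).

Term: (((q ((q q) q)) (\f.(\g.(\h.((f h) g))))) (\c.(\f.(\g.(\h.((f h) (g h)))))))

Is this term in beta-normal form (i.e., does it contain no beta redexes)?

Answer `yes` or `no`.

Answer: yes

Derivation:
Term: (((q ((q q) q)) (\f.(\g.(\h.((f h) g))))) (\c.(\f.(\g.(\h.((f h) (g h)))))))
No beta redexes found.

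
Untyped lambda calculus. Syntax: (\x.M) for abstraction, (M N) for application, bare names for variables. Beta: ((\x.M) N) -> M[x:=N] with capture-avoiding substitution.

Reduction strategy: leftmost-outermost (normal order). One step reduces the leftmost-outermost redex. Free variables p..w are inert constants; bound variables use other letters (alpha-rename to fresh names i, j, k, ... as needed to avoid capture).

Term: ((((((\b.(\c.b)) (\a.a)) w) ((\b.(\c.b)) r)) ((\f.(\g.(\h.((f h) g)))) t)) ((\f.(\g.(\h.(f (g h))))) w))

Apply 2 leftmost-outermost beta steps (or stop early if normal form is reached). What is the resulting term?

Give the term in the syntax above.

Step 0: ((((((\b.(\c.b)) (\a.a)) w) ((\b.(\c.b)) r)) ((\f.(\g.(\h.((f h) g)))) t)) ((\f.(\g.(\h.(f (g h))))) w))
Step 1: (((((\c.(\a.a)) w) ((\b.(\c.b)) r)) ((\f.(\g.(\h.((f h) g)))) t)) ((\f.(\g.(\h.(f (g h))))) w))
Step 2: ((((\a.a) ((\b.(\c.b)) r)) ((\f.(\g.(\h.((f h) g)))) t)) ((\f.(\g.(\h.(f (g h))))) w))

Answer: ((((\a.a) ((\b.(\c.b)) r)) ((\f.(\g.(\h.((f h) g)))) t)) ((\f.(\g.(\h.(f (g h))))) w))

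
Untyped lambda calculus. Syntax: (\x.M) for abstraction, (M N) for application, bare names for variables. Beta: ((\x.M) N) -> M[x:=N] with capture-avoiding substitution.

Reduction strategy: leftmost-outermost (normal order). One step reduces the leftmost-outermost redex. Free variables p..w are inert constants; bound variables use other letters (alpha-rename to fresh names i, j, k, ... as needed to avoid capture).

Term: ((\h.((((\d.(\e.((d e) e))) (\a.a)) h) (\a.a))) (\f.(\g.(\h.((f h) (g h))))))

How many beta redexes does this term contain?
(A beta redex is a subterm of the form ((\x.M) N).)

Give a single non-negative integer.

Answer: 2

Derivation:
Term: ((\h.((((\d.(\e.((d e) e))) (\a.a)) h) (\a.a))) (\f.(\g.(\h.((f h) (g h))))))
  Redex: ((\h.((((\d.(\e.((d e) e))) (\a.a)) h) (\a.a))) (\f.(\g.(\h.((f h) (g h))))))
  Redex: ((\d.(\e.((d e) e))) (\a.a))
Total redexes: 2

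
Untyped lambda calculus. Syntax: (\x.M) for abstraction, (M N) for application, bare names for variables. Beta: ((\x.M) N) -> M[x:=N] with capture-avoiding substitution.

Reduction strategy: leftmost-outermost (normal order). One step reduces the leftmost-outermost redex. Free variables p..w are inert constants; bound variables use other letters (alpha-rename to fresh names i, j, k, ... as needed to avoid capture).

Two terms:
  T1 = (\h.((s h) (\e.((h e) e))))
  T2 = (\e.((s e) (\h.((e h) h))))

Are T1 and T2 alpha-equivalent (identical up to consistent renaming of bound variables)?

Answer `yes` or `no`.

Term 1: (\h.((s h) (\e.((h e) e))))
Term 2: (\e.((s e) (\h.((e h) h))))
Alpha-equivalence: compare structure up to binder renaming.
Result: True

Answer: yes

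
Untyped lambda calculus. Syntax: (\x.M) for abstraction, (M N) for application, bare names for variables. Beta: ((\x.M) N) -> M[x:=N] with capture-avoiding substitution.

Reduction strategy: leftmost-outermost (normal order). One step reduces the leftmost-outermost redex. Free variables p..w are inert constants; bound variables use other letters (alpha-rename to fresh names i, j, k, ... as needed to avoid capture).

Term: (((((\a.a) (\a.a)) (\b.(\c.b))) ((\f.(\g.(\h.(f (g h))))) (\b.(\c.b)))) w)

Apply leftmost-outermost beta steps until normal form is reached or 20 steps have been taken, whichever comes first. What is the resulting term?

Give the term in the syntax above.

Step 0: (((((\a.a) (\a.a)) (\b.(\c.b))) ((\f.(\g.(\h.(f (g h))))) (\b.(\c.b)))) w)
Step 1: ((((\a.a) (\b.(\c.b))) ((\f.(\g.(\h.(f (g h))))) (\b.(\c.b)))) w)
Step 2: (((\b.(\c.b)) ((\f.(\g.(\h.(f (g h))))) (\b.(\c.b)))) w)
Step 3: ((\c.((\f.(\g.(\h.(f (g h))))) (\b.(\c.b)))) w)
Step 4: ((\f.(\g.(\h.(f (g h))))) (\b.(\c.b)))
Step 5: (\g.(\h.((\b.(\c.b)) (g h))))
Step 6: (\g.(\h.(\c.(g h))))

Answer: (\g.(\h.(\c.(g h))))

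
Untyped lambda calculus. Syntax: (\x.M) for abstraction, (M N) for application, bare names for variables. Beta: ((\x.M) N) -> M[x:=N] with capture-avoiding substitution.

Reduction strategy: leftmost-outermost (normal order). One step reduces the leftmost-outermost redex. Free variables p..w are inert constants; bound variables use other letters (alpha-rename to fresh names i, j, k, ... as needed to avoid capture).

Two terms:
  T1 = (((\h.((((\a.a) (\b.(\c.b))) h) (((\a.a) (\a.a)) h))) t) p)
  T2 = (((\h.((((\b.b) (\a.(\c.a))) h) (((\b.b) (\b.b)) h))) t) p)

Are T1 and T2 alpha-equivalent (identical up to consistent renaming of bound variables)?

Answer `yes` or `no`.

Term 1: (((\h.((((\a.a) (\b.(\c.b))) h) (((\a.a) (\a.a)) h))) t) p)
Term 2: (((\h.((((\b.b) (\a.(\c.a))) h) (((\b.b) (\b.b)) h))) t) p)
Alpha-equivalence: compare structure up to binder renaming.
Result: True

Answer: yes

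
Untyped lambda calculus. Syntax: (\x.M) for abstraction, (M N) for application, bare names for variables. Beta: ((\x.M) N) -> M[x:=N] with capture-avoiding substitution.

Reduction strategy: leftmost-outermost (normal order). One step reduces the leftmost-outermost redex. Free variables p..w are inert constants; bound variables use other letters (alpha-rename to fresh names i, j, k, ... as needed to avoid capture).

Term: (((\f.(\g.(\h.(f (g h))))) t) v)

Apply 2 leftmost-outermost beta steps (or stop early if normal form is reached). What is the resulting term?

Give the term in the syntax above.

Answer: (\h.(t (v h)))

Derivation:
Step 0: (((\f.(\g.(\h.(f (g h))))) t) v)
Step 1: ((\g.(\h.(t (g h)))) v)
Step 2: (\h.(t (v h)))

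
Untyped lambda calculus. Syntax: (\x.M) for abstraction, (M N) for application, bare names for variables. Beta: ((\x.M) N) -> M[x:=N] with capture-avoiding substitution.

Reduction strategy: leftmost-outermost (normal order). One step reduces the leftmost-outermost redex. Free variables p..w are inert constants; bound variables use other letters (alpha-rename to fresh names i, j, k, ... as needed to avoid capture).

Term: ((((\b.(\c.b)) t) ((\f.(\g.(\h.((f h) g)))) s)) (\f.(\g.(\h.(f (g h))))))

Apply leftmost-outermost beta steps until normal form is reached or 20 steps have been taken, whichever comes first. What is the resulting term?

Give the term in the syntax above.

Step 0: ((((\b.(\c.b)) t) ((\f.(\g.(\h.((f h) g)))) s)) (\f.(\g.(\h.(f (g h))))))
Step 1: (((\c.t) ((\f.(\g.(\h.((f h) g)))) s)) (\f.(\g.(\h.(f (g h))))))
Step 2: (t (\f.(\g.(\h.(f (g h))))))

Answer: (t (\f.(\g.(\h.(f (g h))))))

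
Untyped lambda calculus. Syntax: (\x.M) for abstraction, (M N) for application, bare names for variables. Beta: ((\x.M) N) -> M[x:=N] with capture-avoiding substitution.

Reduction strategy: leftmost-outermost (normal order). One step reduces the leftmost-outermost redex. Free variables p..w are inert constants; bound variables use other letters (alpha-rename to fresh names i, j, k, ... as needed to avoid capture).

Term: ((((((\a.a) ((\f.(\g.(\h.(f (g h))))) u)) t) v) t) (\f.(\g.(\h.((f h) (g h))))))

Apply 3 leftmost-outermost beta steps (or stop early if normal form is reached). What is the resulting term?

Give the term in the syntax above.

Step 0: ((((((\a.a) ((\f.(\g.(\h.(f (g h))))) u)) t) v) t) (\f.(\g.(\h.((f h) (g h))))))
Step 1: ((((((\f.(\g.(\h.(f (g h))))) u) t) v) t) (\f.(\g.(\h.((f h) (g h))))))
Step 2: (((((\g.(\h.(u (g h)))) t) v) t) (\f.(\g.(\h.((f h) (g h))))))
Step 3: ((((\h.(u (t h))) v) t) (\f.(\g.(\h.((f h) (g h))))))

Answer: ((((\h.(u (t h))) v) t) (\f.(\g.(\h.((f h) (g h))))))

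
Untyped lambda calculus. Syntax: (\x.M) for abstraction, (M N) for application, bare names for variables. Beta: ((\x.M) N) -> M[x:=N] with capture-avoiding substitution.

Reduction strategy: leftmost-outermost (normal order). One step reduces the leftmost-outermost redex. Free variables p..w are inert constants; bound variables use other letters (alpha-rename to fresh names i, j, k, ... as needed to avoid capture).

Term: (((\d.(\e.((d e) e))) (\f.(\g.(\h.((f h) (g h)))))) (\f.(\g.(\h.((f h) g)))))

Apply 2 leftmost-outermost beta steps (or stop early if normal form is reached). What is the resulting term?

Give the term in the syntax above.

Answer: (((\f.(\g.(\h.((f h) (g h))))) (\f.(\g.(\h.((f h) g))))) (\f.(\g.(\h.((f h) g)))))

Derivation:
Step 0: (((\d.(\e.((d e) e))) (\f.(\g.(\h.((f h) (g h)))))) (\f.(\g.(\h.((f h) g)))))
Step 1: ((\e.(((\f.(\g.(\h.((f h) (g h))))) e) e)) (\f.(\g.(\h.((f h) g)))))
Step 2: (((\f.(\g.(\h.((f h) (g h))))) (\f.(\g.(\h.((f h) g))))) (\f.(\g.(\h.((f h) g)))))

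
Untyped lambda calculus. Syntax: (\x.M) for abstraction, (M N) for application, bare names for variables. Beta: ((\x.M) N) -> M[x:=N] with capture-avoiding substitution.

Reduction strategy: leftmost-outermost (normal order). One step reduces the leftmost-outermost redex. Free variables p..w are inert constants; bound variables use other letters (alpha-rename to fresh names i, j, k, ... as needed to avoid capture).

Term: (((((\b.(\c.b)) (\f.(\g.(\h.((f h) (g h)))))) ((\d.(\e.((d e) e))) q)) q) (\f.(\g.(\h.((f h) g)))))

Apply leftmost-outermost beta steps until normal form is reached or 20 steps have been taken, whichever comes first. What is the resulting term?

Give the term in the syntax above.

Answer: (\h.((q h) (\g.(\i.((h i) g)))))

Derivation:
Step 0: (((((\b.(\c.b)) (\f.(\g.(\h.((f h) (g h)))))) ((\d.(\e.((d e) e))) q)) q) (\f.(\g.(\h.((f h) g)))))
Step 1: ((((\c.(\f.(\g.(\h.((f h) (g h)))))) ((\d.(\e.((d e) e))) q)) q) (\f.(\g.(\h.((f h) g)))))
Step 2: (((\f.(\g.(\h.((f h) (g h))))) q) (\f.(\g.(\h.((f h) g)))))
Step 3: ((\g.(\h.((q h) (g h)))) (\f.(\g.(\h.((f h) g)))))
Step 4: (\h.((q h) ((\f.(\g.(\h.((f h) g)))) h)))
Step 5: (\h.((q h) (\g.(\i.((h i) g)))))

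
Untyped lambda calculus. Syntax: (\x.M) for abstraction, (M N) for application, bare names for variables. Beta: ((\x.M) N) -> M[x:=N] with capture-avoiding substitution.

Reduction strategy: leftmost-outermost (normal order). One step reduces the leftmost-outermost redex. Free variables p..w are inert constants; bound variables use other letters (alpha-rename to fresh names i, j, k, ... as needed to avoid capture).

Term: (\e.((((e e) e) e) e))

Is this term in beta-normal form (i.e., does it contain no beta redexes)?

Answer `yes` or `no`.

Term: (\e.((((e e) e) e) e))
No beta redexes found.

Answer: yes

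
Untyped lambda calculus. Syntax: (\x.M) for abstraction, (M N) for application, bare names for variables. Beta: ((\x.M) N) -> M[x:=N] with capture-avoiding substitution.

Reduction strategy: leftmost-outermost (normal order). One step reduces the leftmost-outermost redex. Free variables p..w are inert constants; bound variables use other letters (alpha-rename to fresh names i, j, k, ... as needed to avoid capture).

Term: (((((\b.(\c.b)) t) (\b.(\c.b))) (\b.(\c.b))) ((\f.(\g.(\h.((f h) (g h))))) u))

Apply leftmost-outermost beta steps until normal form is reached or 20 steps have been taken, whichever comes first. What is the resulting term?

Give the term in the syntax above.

Answer: ((t (\b.(\c.b))) (\g.(\h.((u h) (g h)))))

Derivation:
Step 0: (((((\b.(\c.b)) t) (\b.(\c.b))) (\b.(\c.b))) ((\f.(\g.(\h.((f h) (g h))))) u))
Step 1: ((((\c.t) (\b.(\c.b))) (\b.(\c.b))) ((\f.(\g.(\h.((f h) (g h))))) u))
Step 2: ((t (\b.(\c.b))) ((\f.(\g.(\h.((f h) (g h))))) u))
Step 3: ((t (\b.(\c.b))) (\g.(\h.((u h) (g h)))))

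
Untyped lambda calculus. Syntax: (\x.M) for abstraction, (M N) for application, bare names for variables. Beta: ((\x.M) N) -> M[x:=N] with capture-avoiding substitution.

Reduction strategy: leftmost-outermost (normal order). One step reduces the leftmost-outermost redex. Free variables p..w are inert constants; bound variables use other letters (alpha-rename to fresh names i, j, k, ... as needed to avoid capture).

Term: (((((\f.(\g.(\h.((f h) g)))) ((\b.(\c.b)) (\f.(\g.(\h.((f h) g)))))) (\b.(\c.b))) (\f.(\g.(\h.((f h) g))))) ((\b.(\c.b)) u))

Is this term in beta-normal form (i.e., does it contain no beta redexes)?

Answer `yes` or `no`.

Answer: no

Derivation:
Term: (((((\f.(\g.(\h.((f h) g)))) ((\b.(\c.b)) (\f.(\g.(\h.((f h) g)))))) (\b.(\c.b))) (\f.(\g.(\h.((f h) g))))) ((\b.(\c.b)) u))
Found 3 beta redex(es).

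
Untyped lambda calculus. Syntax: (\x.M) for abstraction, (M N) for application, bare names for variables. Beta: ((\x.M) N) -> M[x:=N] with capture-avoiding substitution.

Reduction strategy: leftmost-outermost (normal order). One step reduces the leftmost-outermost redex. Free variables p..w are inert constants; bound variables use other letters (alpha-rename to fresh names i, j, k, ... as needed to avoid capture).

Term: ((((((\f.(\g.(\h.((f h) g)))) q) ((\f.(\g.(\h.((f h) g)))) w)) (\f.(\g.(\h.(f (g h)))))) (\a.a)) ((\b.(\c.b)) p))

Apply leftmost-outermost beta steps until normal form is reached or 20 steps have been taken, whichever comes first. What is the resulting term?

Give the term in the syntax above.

Step 0: ((((((\f.(\g.(\h.((f h) g)))) q) ((\f.(\g.(\h.((f h) g)))) w)) (\f.(\g.(\h.(f (g h)))))) (\a.a)) ((\b.(\c.b)) p))
Step 1: (((((\g.(\h.((q h) g))) ((\f.(\g.(\h.((f h) g)))) w)) (\f.(\g.(\h.(f (g h)))))) (\a.a)) ((\b.(\c.b)) p))
Step 2: ((((\h.((q h) ((\f.(\g.(\h.((f h) g)))) w))) (\f.(\g.(\h.(f (g h)))))) (\a.a)) ((\b.(\c.b)) p))
Step 3: ((((q (\f.(\g.(\h.(f (g h)))))) ((\f.(\g.(\h.((f h) g)))) w)) (\a.a)) ((\b.(\c.b)) p))
Step 4: ((((q (\f.(\g.(\h.(f (g h)))))) (\g.(\h.((w h) g)))) (\a.a)) ((\b.(\c.b)) p))
Step 5: ((((q (\f.(\g.(\h.(f (g h)))))) (\g.(\h.((w h) g)))) (\a.a)) (\c.p))

Answer: ((((q (\f.(\g.(\h.(f (g h)))))) (\g.(\h.((w h) g)))) (\a.a)) (\c.p))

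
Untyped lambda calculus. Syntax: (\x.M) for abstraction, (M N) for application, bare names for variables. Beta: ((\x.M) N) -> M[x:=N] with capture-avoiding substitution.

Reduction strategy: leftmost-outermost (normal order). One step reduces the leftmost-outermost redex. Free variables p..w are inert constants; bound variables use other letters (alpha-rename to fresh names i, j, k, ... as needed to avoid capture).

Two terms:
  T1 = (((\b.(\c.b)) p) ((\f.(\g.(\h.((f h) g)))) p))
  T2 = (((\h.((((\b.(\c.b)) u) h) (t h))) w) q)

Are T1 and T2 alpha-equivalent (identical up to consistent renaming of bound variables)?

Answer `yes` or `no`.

Term 1: (((\b.(\c.b)) p) ((\f.(\g.(\h.((f h) g)))) p))
Term 2: (((\h.((((\b.(\c.b)) u) h) (t h))) w) q)
Alpha-equivalence: compare structure up to binder renaming.
Result: False

Answer: no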